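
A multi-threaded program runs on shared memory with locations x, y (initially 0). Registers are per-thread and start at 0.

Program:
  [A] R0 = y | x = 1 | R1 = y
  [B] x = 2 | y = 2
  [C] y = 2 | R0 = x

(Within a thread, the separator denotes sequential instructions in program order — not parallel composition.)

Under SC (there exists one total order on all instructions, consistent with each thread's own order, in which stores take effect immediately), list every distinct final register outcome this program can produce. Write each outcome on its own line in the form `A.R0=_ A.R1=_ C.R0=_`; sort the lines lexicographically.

outcome vector order: (A.R0,A.R1,C.R0)
|SC outcomes| = 8

A.R0=0 A.R1=0 C.R0=1
A.R0=0 A.R1=0 C.R0=2
A.R0=0 A.R1=2 C.R0=0
A.R0=0 A.R1=2 C.R0=1
A.R0=0 A.R1=2 C.R0=2
A.R0=2 A.R1=2 C.R0=0
A.R0=2 A.R1=2 C.R0=1
A.R0=2 A.R1=2 C.R0=2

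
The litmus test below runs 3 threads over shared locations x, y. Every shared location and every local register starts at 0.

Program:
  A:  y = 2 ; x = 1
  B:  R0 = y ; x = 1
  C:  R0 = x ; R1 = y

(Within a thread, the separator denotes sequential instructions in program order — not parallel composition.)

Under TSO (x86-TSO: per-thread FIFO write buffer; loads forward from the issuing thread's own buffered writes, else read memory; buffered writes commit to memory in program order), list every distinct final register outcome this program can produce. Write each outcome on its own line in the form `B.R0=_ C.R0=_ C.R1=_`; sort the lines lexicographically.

outcome vector order: (B.R0,C.R0,C.R1)
|TSO outcomes| = 7

B.R0=0 C.R0=0 C.R1=0
B.R0=0 C.R0=0 C.R1=2
B.R0=0 C.R0=1 C.R1=0
B.R0=0 C.R0=1 C.R1=2
B.R0=2 C.R0=0 C.R1=0
B.R0=2 C.R0=0 C.R1=2
B.R0=2 C.R0=1 C.R1=2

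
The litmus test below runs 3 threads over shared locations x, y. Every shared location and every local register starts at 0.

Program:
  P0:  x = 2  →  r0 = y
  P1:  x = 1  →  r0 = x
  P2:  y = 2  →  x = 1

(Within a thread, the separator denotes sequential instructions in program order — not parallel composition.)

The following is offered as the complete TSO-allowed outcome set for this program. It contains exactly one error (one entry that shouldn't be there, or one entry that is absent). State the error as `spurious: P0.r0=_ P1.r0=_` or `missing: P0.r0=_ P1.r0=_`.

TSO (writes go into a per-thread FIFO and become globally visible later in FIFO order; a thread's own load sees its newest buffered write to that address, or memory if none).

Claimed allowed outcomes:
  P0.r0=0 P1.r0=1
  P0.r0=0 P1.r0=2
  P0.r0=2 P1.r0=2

outcome vector order: (P0.r0,P1.r0)
TSO: 4 outcomes — {<0 1>; <0 2>; <2 1>; <2 2>}
TSO∖claimed = {<2 1>}

missing: P0.r0=2 P1.r0=1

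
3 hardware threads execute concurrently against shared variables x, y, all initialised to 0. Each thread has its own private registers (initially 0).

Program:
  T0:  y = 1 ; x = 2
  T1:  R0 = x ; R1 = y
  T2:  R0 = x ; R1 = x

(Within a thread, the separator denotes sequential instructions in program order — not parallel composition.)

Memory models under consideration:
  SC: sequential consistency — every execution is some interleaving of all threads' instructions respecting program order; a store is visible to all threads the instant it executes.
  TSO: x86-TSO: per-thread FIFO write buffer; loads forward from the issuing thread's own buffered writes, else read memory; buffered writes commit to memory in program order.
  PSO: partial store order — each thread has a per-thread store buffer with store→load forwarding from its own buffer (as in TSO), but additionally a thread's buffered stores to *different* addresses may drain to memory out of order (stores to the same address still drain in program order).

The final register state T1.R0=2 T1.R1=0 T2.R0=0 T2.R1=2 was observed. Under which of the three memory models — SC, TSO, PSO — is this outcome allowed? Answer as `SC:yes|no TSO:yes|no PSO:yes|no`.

outcome vector order: (T1.R0,T1.R1,T2.R0,T2.R1)
SC: 9 outcomes — {<0 0 0 0> <0 0 0 2> <0 0 2 2> <0 1 0 0> <0 1 0 2> <0 1 2 2> <2 1 0 0> <2 1 0 2> <2 1 2 2>}
TSO: 9 outcomes — {<0 0 0 0> <0 0 0 2> <0 0 2 2> <0 1 0 0> <0 1 0 2> <0 1 2 2> <2 1 0 0> <2 1 0 2> <2 1 2 2>}
PSO: 12 outcomes — {<0 0 0 0> <0 0 0 2> <0 0 2 2> <0 1 0 0> <0 1 0 2> <0 1 2 2> <2 0 0 0> <2 0 0 2> <2 0 2 2> <2 1 0 0> <2 1 0 2> <2 1 2 2>}
target <2 0 0 2> ∈ {PSO}

SC:no TSO:no PSO:yes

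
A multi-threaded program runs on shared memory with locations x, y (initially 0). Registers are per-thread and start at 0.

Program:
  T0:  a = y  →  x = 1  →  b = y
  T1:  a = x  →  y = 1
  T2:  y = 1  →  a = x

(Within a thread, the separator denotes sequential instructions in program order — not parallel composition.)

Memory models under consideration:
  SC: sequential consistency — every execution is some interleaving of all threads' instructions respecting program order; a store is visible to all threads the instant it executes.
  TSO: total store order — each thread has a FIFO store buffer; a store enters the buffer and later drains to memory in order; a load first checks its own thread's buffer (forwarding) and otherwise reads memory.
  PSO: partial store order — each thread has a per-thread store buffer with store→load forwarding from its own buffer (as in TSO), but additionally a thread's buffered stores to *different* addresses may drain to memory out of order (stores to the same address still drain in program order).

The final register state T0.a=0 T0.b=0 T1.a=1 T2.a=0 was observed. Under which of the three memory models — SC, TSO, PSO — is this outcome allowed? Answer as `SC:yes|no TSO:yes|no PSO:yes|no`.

SC:no TSO:yes PSO:yes

outcome vector order: (T0.a,T0.b,T1.a,T2.a)
SC (10): 0001 0011 0100 0101 0110 0111 1100 1101 1110 1111
TSO (12): 0000 0001 0010 0011 0100 0101 0110 0111 1100 1101 1110 1111
PSO (12): 0000 0001 0010 0011 0100 0101 0110 0111 1100 1101 1110 1111
target 0010 ∈ {TSO,PSO}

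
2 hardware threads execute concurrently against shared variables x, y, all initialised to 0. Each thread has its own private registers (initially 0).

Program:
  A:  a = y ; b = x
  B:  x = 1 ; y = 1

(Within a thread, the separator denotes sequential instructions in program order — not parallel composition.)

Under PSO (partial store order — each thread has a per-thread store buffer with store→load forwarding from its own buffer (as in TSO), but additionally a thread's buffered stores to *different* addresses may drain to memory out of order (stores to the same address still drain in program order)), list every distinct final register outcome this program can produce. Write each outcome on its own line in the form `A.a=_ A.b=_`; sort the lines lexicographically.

outcome vector order: (A.a,A.b)
|PSO outcomes| = 4

A.a=0 A.b=0
A.a=0 A.b=1
A.a=1 A.b=0
A.a=1 A.b=1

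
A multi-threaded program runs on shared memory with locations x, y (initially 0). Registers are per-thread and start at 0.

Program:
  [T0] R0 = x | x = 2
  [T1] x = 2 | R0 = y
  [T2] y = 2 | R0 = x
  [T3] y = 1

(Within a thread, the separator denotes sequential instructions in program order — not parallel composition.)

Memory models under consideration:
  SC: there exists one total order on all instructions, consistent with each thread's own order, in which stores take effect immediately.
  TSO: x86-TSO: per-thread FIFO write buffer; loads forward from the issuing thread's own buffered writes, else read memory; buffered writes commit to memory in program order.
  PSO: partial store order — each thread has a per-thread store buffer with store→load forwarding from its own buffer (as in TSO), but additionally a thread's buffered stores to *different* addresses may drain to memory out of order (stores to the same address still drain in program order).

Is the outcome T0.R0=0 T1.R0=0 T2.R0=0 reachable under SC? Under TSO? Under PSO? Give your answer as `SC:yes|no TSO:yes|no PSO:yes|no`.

outcome vector order: (T0.R0,T1.R0,T2.R0)
SC: 10 outcomes — {(0,0,2), (0,1,0), (0,1,2), (0,2,0), (0,2,2), (2,0,2), (2,1,0), (2,1,2), (2,2,0), (2,2,2)}
TSO: 12 outcomes — {(0,0,0), (0,0,2), (0,1,0), (0,1,2), (0,2,0), (0,2,2), (2,0,0), (2,0,2), (2,1,0), (2,1,2), (2,2,0), (2,2,2)}
PSO: 12 outcomes — {(0,0,0), (0,0,2), (0,1,0), (0,1,2), (0,2,0), (0,2,2), (2,0,0), (2,0,2), (2,1,0), (2,1,2), (2,2,0), (2,2,2)}
target (0,0,0) ∈ {TSO,PSO}

SC:no TSO:yes PSO:yes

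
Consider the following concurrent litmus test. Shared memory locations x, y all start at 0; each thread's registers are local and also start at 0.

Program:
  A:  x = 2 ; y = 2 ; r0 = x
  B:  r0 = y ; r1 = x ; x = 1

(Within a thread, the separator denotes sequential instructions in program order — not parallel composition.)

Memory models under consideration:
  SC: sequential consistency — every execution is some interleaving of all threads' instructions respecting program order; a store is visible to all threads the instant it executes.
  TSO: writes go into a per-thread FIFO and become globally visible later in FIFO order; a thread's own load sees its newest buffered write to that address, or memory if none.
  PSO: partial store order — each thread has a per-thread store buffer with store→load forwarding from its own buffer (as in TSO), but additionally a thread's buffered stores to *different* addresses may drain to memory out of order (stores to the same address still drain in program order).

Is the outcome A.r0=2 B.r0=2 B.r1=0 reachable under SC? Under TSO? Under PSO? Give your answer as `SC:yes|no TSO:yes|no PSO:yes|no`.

SC:no TSO:no PSO:yes

outcome vector order: (A.r0,B.r0,B.r1)
under SC → 100; 102; 122; 200; 202; 222
under TSO → 100; 102; 122; 200; 202; 222
under PSO → 100; 102; 120; 122; 200; 202; 220; 222
target 220 ∈ {PSO}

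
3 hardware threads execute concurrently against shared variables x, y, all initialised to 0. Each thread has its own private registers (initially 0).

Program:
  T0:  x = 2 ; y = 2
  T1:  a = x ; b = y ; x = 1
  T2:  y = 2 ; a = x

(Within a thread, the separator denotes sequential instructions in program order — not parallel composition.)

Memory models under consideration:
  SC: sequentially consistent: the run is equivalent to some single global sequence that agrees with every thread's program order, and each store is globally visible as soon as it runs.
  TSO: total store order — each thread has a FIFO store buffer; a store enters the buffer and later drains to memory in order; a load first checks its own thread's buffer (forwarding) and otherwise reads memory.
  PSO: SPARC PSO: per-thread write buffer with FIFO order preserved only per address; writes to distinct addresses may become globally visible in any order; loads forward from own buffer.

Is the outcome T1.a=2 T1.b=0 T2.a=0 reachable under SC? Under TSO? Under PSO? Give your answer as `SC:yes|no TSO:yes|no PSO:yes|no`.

SC:no TSO:yes PSO:yes

outcome vector order: (T1.a,T1.b,T2.a)
under SC → <0 0 0>, <0 0 1>, <0 0 2>, <0 2 0>, <0 2 1>, <0 2 2>, <2 0 1>, <2 0 2>, <2 2 0>, <2 2 1>, <2 2 2>
under TSO → <0 0 0>, <0 0 1>, <0 0 2>, <0 2 0>, <0 2 1>, <0 2 2>, <2 0 0>, <2 0 1>, <2 0 2>, <2 2 0>, <2 2 1>, <2 2 2>
under PSO → <0 0 0>, <0 0 1>, <0 0 2>, <0 2 0>, <0 2 1>, <0 2 2>, <2 0 0>, <2 0 1>, <2 0 2>, <2 2 0>, <2 2 1>, <2 2 2>
target <2 0 0> ∈ {TSO,PSO}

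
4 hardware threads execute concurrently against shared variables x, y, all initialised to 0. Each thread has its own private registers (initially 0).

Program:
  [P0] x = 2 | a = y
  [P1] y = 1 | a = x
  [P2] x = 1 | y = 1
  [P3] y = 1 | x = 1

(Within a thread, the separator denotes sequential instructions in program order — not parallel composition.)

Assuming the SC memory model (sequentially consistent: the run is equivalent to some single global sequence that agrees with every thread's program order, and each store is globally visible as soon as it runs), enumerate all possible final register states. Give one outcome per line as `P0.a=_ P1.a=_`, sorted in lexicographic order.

P0.a=0 P1.a=1
P0.a=0 P1.a=2
P0.a=1 P1.a=0
P0.a=1 P1.a=1
P0.a=1 P1.a=2

outcome vector order: (P0.a,P1.a)
|SC outcomes| = 5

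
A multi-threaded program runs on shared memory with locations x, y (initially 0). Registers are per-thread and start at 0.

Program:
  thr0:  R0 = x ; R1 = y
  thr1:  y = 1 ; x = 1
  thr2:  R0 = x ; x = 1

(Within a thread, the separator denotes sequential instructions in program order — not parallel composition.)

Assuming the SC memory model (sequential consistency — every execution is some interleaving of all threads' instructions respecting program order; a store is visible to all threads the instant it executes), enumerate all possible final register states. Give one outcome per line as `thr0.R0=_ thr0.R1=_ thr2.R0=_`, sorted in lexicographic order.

thr0.R0=0 thr0.R1=0 thr2.R0=0
thr0.R0=0 thr0.R1=0 thr2.R0=1
thr0.R0=0 thr0.R1=1 thr2.R0=0
thr0.R0=0 thr0.R1=1 thr2.R0=1
thr0.R0=1 thr0.R1=0 thr2.R0=0
thr0.R0=1 thr0.R1=1 thr2.R0=0
thr0.R0=1 thr0.R1=1 thr2.R0=1

outcome vector order: (thr0.R0,thr0.R1,thr2.R0)
|SC outcomes| = 7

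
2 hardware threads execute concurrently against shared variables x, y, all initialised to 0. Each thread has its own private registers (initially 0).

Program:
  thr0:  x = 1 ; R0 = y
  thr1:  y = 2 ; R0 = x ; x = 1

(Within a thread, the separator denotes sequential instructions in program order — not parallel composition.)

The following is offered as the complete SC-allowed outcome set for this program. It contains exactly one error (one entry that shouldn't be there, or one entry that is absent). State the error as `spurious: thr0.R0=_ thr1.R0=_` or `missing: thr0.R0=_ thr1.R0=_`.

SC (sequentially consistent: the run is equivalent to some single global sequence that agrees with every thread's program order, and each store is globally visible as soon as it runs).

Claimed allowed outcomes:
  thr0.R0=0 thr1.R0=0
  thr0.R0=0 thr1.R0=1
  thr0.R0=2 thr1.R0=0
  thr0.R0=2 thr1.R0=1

outcome vector order: (thr0.R0,thr1.R0)
[SC] allowed = {0/1; 2/0; 2/1}
claimed∖SC = {0/0}

spurious: thr0.R0=0 thr1.R0=0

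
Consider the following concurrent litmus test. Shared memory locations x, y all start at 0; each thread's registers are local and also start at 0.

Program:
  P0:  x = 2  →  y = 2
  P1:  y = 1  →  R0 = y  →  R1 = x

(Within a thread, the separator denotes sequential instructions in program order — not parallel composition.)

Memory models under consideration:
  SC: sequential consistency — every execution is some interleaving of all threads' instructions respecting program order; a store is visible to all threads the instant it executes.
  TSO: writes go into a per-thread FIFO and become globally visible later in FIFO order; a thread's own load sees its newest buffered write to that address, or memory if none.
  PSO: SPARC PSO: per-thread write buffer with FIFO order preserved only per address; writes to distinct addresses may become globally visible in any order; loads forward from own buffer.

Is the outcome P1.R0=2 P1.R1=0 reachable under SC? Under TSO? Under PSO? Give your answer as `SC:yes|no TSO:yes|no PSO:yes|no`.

SC:no TSO:no PSO:yes

outcome vector order: (P1.R0,P1.R1)
[SC] allowed = {1/0; 1/2; 2/2}
[TSO] allowed = {1/0; 1/2; 2/2}
[PSO] allowed = {1/0; 1/2; 2/0; 2/2}
target 2/0 ∈ {PSO}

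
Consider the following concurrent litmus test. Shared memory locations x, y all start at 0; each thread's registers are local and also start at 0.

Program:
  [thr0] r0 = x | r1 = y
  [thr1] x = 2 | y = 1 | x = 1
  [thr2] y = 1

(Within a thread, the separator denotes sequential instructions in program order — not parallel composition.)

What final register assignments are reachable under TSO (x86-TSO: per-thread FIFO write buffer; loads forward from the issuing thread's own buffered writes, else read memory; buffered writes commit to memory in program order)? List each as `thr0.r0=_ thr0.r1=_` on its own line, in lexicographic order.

thr0.r0=0 thr0.r1=0
thr0.r0=0 thr0.r1=1
thr0.r0=1 thr0.r1=1
thr0.r0=2 thr0.r1=0
thr0.r0=2 thr0.r1=1

outcome vector order: (thr0.r0,thr0.r1)
|TSO outcomes| = 5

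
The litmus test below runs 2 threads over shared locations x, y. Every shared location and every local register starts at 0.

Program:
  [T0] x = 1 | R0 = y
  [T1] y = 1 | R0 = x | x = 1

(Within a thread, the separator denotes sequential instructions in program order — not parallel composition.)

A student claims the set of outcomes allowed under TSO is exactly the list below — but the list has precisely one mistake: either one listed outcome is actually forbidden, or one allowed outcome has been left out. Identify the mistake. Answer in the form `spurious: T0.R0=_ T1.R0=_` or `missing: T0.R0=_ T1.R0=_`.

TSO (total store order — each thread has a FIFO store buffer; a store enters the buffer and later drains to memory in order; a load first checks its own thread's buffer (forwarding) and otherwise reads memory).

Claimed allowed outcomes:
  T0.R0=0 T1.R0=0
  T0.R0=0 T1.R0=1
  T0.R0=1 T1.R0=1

outcome vector order: (T0.R0,T1.R0)
[TSO] allowed = {0/0, 0/1, 1/0, 1/1}
TSO∖claimed = {1/0}

missing: T0.R0=1 T1.R0=0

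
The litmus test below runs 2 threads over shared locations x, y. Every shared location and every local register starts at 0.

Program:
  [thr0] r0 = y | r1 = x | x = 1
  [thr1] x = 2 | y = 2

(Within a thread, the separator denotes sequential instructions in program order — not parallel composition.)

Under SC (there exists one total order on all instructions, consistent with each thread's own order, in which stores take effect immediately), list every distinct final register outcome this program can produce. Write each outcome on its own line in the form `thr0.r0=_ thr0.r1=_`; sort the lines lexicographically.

outcome vector order: (thr0.r0,thr0.r1)
|SC outcomes| = 3

thr0.r0=0 thr0.r1=0
thr0.r0=0 thr0.r1=2
thr0.r0=2 thr0.r1=2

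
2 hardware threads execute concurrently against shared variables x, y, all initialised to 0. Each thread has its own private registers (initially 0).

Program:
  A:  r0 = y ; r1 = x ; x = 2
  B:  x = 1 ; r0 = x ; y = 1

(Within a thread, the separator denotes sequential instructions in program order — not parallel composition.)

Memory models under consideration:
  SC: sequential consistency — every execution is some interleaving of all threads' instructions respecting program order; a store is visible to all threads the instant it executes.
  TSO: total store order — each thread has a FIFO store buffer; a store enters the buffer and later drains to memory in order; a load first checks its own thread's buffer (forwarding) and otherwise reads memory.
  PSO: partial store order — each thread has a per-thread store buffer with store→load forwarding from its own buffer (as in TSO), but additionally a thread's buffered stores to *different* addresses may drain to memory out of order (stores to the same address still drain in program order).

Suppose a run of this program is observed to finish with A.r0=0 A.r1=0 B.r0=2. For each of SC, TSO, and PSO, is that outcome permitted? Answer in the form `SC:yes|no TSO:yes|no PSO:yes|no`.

SC:yes TSO:yes PSO:yes

outcome vector order: (A.r0,A.r1,B.r0)
SC: 5 outcomes — {0/0/1 0/0/2 0/1/1 0/1/2 1/1/1}
TSO: 5 outcomes — {0/0/1 0/0/2 0/1/1 0/1/2 1/1/1}
PSO: 6 outcomes — {0/0/1 0/0/2 0/1/1 0/1/2 1/0/1 1/1/1}
target 0/0/2 ∈ {SC,TSO,PSO}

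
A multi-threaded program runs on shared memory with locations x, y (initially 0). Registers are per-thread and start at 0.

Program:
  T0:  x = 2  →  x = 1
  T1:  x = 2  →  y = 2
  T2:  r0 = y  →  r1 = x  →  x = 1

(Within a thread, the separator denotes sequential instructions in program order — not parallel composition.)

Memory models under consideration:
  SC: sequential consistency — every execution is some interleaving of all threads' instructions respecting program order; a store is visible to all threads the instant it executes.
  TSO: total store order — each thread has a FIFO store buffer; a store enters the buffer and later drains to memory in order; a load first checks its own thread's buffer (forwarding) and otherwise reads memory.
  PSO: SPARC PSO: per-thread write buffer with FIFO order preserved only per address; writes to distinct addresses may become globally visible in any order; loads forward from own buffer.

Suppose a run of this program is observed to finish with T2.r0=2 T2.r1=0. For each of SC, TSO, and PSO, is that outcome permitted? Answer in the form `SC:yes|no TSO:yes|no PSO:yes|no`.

outcome vector order: (T2.r0,T2.r1)
under SC → (0,0) (0,1) (0,2) (2,1) (2,2)
under TSO → (0,0) (0,1) (0,2) (2,1) (2,2)
under PSO → (0,0) (0,1) (0,2) (2,0) (2,1) (2,2)
target (2,0) ∈ {PSO}

SC:no TSO:no PSO:yes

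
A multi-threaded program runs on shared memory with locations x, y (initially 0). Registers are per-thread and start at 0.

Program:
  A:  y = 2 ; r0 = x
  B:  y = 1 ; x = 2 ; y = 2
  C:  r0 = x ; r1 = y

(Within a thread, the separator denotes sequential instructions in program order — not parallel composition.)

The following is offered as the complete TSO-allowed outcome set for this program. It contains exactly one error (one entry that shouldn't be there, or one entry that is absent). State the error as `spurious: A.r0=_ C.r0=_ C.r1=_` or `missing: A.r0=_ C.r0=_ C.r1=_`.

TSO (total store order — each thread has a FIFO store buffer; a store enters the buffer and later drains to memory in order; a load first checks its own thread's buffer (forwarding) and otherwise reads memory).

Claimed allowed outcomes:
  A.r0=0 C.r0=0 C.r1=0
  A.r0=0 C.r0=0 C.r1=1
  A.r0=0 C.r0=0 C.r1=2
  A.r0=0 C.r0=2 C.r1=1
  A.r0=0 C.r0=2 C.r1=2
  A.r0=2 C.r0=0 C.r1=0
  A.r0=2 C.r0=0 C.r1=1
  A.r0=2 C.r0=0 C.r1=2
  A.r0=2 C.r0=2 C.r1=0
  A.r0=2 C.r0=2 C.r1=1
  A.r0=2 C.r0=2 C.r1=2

spurious: A.r0=2 C.r0=2 C.r1=0

outcome vector order: (A.r0,C.r0,C.r1)
TSO: 10 outcomes — {0/0/0; 0/0/1; 0/0/2; 0/2/1; 0/2/2; 2/0/0; 2/0/1; 2/0/2; 2/2/1; 2/2/2}
claimed∖TSO = {2/2/0}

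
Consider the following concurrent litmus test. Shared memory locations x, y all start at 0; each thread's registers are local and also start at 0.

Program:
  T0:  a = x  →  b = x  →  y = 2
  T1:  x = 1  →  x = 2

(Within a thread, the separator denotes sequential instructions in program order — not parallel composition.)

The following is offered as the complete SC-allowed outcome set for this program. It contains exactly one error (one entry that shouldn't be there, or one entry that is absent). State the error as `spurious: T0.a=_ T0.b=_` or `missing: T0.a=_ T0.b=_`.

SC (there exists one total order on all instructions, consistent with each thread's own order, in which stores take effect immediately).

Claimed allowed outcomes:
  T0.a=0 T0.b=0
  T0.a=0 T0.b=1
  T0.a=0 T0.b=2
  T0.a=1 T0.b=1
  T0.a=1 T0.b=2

outcome vector order: (T0.a,T0.b)
[SC] allowed = {00 01 02 11 12 22}
SC∖claimed = {22}

missing: T0.a=2 T0.b=2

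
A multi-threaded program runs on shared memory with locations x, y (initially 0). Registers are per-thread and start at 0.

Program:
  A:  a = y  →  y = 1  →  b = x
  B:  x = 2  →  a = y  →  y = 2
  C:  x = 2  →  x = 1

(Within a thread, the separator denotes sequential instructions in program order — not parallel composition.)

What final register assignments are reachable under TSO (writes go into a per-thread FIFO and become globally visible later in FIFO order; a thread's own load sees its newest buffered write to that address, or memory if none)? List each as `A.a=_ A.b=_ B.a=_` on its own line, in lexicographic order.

A.a=0 A.b=0 B.a=0
A.a=0 A.b=0 B.a=1
A.a=0 A.b=1 B.a=0
A.a=0 A.b=1 B.a=1
A.a=0 A.b=2 B.a=0
A.a=0 A.b=2 B.a=1
A.a=2 A.b=1 B.a=0
A.a=2 A.b=2 B.a=0

outcome vector order: (A.a,A.b,B.a)
|TSO outcomes| = 8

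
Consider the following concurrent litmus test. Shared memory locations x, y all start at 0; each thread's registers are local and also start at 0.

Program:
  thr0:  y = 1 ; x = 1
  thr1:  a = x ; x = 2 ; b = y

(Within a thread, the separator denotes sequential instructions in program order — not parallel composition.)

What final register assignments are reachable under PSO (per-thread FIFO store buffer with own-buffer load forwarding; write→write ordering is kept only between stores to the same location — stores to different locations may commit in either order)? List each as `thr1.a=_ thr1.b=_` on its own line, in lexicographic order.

outcome vector order: (thr1.a,thr1.b)
|PSO outcomes| = 4

thr1.a=0 thr1.b=0
thr1.a=0 thr1.b=1
thr1.a=1 thr1.b=0
thr1.a=1 thr1.b=1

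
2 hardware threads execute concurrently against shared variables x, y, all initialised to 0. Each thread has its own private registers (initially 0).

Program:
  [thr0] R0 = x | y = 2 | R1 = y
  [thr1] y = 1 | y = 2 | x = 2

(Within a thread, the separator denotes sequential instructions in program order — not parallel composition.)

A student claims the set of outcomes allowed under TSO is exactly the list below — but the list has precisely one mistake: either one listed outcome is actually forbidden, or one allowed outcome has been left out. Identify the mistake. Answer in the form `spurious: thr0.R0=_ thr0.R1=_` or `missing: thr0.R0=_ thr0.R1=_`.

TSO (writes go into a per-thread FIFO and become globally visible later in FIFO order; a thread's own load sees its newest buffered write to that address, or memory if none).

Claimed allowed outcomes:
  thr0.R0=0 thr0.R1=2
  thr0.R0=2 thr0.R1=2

missing: thr0.R0=0 thr0.R1=1

outcome vector order: (thr0.R0,thr0.R1)
TSO: 3 outcomes — {01 02 22}
TSO∖claimed = {01}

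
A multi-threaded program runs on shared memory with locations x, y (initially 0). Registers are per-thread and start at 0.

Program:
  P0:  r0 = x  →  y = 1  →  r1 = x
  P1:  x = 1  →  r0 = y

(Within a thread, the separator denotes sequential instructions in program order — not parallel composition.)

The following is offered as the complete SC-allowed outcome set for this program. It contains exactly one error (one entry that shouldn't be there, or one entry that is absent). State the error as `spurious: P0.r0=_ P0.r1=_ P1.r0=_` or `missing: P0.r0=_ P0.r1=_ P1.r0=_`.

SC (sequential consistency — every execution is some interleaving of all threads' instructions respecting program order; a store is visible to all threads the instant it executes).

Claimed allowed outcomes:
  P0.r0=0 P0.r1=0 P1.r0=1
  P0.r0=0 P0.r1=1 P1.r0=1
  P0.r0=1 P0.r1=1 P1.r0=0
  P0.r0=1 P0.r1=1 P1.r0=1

missing: P0.r0=0 P0.r1=1 P1.r0=0

outcome vector order: (P0.r0,P0.r1,P1.r0)
[SC] allowed = {001, 010, 011, 110, 111}
SC∖claimed = {010}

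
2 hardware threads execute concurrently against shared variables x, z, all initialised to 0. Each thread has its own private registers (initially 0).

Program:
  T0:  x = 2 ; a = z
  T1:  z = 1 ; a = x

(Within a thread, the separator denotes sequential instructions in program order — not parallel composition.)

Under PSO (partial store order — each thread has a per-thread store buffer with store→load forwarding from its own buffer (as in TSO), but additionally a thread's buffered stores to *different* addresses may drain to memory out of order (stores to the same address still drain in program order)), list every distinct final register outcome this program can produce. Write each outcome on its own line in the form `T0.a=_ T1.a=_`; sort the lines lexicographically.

T0.a=0 T1.a=0
T0.a=0 T1.a=2
T0.a=1 T1.a=0
T0.a=1 T1.a=2

outcome vector order: (T0.a,T1.a)
|PSO outcomes| = 4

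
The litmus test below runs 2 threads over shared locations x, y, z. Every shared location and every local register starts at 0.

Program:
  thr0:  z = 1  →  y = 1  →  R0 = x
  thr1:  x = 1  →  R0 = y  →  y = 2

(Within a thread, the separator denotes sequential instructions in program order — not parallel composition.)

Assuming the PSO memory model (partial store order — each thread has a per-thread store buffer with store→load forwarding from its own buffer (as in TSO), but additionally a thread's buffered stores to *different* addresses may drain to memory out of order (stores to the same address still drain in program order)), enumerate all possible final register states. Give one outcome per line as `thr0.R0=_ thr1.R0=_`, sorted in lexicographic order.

outcome vector order: (thr0.R0,thr1.R0)
|PSO outcomes| = 4

thr0.R0=0 thr1.R0=0
thr0.R0=0 thr1.R0=1
thr0.R0=1 thr1.R0=0
thr0.R0=1 thr1.R0=1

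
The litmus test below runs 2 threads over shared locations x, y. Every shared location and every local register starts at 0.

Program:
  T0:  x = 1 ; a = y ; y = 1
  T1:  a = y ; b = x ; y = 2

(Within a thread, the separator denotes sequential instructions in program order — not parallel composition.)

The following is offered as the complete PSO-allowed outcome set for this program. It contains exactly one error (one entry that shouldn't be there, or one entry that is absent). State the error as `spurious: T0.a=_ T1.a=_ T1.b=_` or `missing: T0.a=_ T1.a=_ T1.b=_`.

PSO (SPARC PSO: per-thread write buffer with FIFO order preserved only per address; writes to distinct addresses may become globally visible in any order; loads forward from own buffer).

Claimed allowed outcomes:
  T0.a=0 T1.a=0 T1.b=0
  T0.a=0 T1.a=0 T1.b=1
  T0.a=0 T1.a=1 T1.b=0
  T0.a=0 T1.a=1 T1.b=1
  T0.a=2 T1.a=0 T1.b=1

outcome vector order: (T0.a,T1.a,T1.b)
[PSO] allowed = {<0 0 0>, <0 0 1>, <0 1 0>, <0 1 1>, <2 0 0>, <2 0 1>}
PSO∖claimed = {<2 0 0>}

missing: T0.a=2 T1.a=0 T1.b=0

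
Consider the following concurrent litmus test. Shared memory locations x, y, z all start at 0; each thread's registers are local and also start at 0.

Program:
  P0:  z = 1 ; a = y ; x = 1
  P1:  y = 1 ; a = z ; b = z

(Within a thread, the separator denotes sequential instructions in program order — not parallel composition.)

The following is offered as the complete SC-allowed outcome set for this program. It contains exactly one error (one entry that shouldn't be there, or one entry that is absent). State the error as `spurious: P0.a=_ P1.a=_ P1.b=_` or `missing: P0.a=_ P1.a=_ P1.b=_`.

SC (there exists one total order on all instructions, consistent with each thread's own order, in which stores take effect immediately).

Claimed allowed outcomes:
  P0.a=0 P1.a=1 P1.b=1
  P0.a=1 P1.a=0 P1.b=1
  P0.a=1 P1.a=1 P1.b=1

missing: P0.a=1 P1.a=0 P1.b=0

outcome vector order: (P0.a,P1.a,P1.b)
[SC] allowed = {0/1/1; 1/0/0; 1/0/1; 1/1/1}
SC∖claimed = {1/0/0}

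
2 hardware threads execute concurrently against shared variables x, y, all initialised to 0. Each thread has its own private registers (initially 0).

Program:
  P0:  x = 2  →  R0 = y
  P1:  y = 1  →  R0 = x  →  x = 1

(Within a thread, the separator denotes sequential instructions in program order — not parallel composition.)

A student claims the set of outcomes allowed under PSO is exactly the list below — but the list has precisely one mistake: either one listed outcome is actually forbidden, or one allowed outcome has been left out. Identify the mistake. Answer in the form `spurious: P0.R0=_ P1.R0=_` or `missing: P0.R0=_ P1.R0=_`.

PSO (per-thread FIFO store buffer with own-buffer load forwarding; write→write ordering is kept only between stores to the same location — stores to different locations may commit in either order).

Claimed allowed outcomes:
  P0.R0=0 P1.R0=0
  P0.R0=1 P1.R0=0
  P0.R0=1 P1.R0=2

outcome vector order: (P0.R0,P1.R0)
under PSO → (0,0) (0,2) (1,0) (1,2)
PSO∖claimed = {(0,2)}

missing: P0.R0=0 P1.R0=2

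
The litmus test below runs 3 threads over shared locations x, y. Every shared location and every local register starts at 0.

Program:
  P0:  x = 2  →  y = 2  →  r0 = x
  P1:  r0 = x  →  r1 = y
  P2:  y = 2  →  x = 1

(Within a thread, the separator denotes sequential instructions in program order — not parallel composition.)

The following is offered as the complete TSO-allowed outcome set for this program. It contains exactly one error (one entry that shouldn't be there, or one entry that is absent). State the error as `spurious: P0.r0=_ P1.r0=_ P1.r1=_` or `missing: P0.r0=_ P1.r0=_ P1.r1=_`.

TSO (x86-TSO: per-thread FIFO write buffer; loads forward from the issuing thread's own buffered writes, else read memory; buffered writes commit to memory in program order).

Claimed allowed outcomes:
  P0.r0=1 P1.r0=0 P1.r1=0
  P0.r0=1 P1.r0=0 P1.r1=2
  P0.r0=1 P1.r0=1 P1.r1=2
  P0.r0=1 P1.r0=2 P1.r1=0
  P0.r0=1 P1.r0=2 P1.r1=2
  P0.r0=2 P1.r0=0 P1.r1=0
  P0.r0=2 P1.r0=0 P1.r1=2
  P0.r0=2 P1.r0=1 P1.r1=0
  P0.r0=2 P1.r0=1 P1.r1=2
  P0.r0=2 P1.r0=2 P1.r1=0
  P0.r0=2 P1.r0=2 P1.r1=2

outcome vector order: (P0.r0,P1.r0,P1.r1)
[TSO] allowed = {<1 0 0>; <1 0 2>; <1 1 2>; <1 2 0>; <1 2 2>; <2 0 0>; <2 0 2>; <2 1 2>; <2 2 0>; <2 2 2>}
claimed∖TSO = {<2 1 0>}

spurious: P0.r0=2 P1.r0=1 P1.r1=0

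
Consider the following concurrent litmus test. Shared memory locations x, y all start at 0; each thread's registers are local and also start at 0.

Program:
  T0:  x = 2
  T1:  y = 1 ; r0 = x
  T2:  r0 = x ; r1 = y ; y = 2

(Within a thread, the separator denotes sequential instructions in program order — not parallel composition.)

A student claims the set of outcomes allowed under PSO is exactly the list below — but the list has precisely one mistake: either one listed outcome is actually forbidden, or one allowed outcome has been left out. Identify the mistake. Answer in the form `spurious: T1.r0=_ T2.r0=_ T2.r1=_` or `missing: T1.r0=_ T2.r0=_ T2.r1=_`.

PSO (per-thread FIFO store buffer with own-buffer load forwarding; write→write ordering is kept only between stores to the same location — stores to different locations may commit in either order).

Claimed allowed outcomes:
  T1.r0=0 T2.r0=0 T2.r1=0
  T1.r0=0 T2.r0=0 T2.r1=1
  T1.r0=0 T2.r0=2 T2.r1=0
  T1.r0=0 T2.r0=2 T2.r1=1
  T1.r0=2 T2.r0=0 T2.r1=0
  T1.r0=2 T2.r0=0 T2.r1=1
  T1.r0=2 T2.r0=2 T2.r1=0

missing: T1.r0=2 T2.r0=2 T2.r1=1

outcome vector order: (T1.r0,T2.r0,T2.r1)
PSO: 8 outcomes — {<0 0 0>; <0 0 1>; <0 2 0>; <0 2 1>; <2 0 0>; <2 0 1>; <2 2 0>; <2 2 1>}
PSO∖claimed = {<2 2 1>}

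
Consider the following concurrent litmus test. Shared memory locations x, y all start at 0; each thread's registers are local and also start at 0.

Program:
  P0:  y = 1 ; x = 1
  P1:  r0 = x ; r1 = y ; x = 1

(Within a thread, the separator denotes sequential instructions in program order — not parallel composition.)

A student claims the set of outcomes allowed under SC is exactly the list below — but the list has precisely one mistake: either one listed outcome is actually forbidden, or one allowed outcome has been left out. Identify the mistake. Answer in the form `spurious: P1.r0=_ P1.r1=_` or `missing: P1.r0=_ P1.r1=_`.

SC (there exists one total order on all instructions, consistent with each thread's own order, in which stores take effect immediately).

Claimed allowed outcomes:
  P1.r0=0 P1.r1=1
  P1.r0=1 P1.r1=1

missing: P1.r0=0 P1.r1=0

outcome vector order: (P1.r0,P1.r1)
SC (3): (0,0); (0,1); (1,1)
SC∖claimed = {(0,0)}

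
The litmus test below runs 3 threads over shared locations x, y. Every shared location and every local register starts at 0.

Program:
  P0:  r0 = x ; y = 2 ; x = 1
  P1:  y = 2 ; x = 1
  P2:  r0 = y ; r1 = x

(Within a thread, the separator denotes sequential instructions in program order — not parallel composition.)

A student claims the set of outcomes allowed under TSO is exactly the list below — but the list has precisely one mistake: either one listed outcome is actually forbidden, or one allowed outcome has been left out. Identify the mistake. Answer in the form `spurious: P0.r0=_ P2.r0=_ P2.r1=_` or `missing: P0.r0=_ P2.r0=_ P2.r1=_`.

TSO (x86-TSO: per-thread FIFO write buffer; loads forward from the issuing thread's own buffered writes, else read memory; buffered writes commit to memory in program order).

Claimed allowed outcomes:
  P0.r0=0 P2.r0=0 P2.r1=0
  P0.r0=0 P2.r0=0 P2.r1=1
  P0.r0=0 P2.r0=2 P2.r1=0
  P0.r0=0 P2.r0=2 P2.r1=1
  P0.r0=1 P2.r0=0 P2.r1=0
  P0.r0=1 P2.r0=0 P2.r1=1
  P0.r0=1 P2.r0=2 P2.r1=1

missing: P0.r0=1 P2.r0=2 P2.r1=0

outcome vector order: (P0.r0,P2.r0,P2.r1)
under TSO → (0,0,0) (0,0,1) (0,2,0) (0,2,1) (1,0,0) (1,0,1) (1,2,0) (1,2,1)
TSO∖claimed = {(1,2,0)}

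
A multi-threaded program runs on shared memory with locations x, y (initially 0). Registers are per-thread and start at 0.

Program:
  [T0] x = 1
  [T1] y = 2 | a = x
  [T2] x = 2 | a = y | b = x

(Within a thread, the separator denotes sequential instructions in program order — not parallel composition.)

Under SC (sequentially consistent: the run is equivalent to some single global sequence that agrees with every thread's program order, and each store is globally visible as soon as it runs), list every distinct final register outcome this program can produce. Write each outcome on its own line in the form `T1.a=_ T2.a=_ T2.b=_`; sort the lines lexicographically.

T1.a=0 T2.a=2 T2.b=1
T1.a=0 T2.a=2 T2.b=2
T1.a=1 T2.a=0 T2.b=1
T1.a=1 T2.a=0 T2.b=2
T1.a=1 T2.a=2 T2.b=1
T1.a=1 T2.a=2 T2.b=2
T1.a=2 T2.a=0 T2.b=1
T1.a=2 T2.a=0 T2.b=2
T1.a=2 T2.a=2 T2.b=1
T1.a=2 T2.a=2 T2.b=2

outcome vector order: (T1.a,T2.a,T2.b)
|SC outcomes| = 10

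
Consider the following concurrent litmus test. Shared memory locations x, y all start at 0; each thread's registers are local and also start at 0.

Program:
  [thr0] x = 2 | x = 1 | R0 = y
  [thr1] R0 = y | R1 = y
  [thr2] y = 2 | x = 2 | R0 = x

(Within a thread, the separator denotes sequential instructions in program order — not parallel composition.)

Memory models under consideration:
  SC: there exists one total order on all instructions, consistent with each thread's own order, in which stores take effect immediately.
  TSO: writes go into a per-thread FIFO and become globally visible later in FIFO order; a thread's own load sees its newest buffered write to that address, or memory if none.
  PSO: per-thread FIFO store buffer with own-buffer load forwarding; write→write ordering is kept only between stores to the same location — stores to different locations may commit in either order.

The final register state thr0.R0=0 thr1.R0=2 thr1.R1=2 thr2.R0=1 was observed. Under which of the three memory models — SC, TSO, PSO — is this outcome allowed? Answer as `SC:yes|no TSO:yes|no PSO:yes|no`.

outcome vector order: (thr0.R0,thr1.R0,thr1.R1,thr2.R0)
[SC] allowed = {0002 0022 0222 2001 2002 2021 2022 2221 2222}
[TSO] allowed = {0001 0002 0021 0022 0221 0222 2001 2002 2021 2022 2221 2222}
[PSO] allowed = {0001 0002 0021 0022 0221 0222 2001 2002 2021 2022 2221 2222}
target 0221 ∈ {TSO,PSO}

SC:no TSO:yes PSO:yes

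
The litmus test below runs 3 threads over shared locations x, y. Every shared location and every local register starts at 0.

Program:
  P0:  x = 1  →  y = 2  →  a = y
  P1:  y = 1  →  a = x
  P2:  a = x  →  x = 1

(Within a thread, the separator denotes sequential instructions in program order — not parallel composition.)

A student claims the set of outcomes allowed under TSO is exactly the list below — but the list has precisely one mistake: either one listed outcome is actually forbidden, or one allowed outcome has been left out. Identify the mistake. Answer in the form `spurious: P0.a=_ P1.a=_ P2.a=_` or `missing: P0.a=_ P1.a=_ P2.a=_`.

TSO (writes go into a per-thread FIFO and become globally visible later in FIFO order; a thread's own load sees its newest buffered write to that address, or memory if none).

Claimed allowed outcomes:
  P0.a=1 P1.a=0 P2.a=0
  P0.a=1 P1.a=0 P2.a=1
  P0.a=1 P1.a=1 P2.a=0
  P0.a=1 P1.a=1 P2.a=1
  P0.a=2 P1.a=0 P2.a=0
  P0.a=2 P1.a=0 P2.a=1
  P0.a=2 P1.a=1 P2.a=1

outcome vector order: (P0.a,P1.a,P2.a)
TSO: 8 outcomes — {100 101 110 111 200 201 210 211}
TSO∖claimed = {210}

missing: P0.a=2 P1.a=1 P2.a=0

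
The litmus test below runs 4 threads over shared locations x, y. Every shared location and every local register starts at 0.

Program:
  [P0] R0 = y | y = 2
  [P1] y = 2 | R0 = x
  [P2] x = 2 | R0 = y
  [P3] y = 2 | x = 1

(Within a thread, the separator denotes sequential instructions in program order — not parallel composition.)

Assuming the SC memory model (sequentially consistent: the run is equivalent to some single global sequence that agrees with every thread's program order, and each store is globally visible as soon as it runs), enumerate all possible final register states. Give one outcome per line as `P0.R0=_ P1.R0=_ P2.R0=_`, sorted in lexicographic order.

P0.R0=0 P1.R0=0 P2.R0=2
P0.R0=0 P1.R0=1 P2.R0=0
P0.R0=0 P1.R0=1 P2.R0=2
P0.R0=0 P1.R0=2 P2.R0=0
P0.R0=0 P1.R0=2 P2.R0=2
P0.R0=2 P1.R0=0 P2.R0=2
P0.R0=2 P1.R0=1 P2.R0=0
P0.R0=2 P1.R0=1 P2.R0=2
P0.R0=2 P1.R0=2 P2.R0=0
P0.R0=2 P1.R0=2 P2.R0=2

outcome vector order: (P0.R0,P1.R0,P2.R0)
|SC outcomes| = 10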